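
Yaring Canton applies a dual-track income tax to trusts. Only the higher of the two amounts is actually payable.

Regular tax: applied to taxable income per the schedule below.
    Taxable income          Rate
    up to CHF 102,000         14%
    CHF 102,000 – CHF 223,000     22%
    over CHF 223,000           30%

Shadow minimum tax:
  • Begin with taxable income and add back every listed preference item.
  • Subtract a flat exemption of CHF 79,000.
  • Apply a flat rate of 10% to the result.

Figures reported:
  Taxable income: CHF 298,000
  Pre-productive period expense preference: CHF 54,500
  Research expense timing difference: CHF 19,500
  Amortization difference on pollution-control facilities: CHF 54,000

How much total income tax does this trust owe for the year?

CHF 63,400

Regular tax:
  CHF 102,000 × 14% = CHF 14,280
  CHF 121,000 × 22% = CHF 26,620
  CHF 75,000 × 30% = CHF 22,500
  → CHF 63,400

Shadow minimum tax:
  Adjusted income: CHF 298,000 + CHF 54,500 + CHF 19,500 + CHF 54,000 = CHF 426,000
  Less exemption CHF 79,000 → base CHF 347,000
  CHF 347,000 × 10% = CHF 34,700

CHF 63,400 > CHF 34,700, so the regular tax governs.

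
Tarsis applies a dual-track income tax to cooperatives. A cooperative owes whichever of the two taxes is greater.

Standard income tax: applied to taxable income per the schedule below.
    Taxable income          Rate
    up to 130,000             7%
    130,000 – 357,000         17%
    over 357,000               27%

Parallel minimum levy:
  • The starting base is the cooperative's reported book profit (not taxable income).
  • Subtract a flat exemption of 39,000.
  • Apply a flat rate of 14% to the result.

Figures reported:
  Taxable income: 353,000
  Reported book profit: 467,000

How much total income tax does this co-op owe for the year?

Standard income tax:
  130,000 × 7% = 9,100
  223,000 × 17% = 37,910
  → 47,010

Parallel minimum levy:
  Base (reported book profit): 467,000
  Less exemption 39,000 → base 428,000
  428,000 × 14% = 59,920

59,920 > 47,010, so the parallel minimum levy is the binding amount.

59,920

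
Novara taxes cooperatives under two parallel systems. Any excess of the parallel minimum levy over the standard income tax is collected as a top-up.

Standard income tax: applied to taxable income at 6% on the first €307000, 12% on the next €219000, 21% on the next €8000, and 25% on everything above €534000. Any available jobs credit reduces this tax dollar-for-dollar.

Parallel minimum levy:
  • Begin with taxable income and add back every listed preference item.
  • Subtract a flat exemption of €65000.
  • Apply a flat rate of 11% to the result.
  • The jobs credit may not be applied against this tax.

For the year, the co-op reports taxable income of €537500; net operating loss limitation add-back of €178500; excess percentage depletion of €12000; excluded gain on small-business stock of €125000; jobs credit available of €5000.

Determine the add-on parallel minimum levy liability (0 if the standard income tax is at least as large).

€44425

Parallel minimum levy:
  Adjusted income: €537500 + €178500 + €12000 + €125000 = €853000
  Less exemption €65000 → base €788000
  €788000 × 11% = €86680

Standard income tax:
  €307000 × 6% = €18420
  €219000 × 12% = €26280
  €8000 × 21% = €1680
  €3500 × 25% = €875
  → €47255
  Less jobs credit €5000 → €42255

Excess of parallel minimum levy over standard income tax: €86680 − €42255 = €44425.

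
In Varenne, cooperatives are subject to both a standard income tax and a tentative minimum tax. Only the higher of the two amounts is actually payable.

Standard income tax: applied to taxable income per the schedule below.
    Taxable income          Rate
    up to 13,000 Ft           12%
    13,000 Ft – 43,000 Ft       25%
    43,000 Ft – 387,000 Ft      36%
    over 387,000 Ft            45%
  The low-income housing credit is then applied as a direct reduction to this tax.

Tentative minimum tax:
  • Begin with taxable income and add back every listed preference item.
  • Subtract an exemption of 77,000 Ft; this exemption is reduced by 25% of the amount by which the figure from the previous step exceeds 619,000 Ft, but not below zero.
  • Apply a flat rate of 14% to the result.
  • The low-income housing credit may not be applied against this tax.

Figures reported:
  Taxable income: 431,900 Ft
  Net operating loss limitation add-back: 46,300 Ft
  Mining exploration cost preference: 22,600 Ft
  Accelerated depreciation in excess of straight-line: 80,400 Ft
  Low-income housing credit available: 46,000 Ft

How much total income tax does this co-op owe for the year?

107,105 Ft

Standard income tax:
  13,000 Ft × 12% = 1,560 Ft
  30,000 Ft × 25% = 7,500 Ft
  344,000 Ft × 36% = 123,840 Ft
  44,900 Ft × 45% = 20,205 Ft
  → 153,105 Ft
  Less low-income housing credit 46,000 Ft → 107,105 Ft

Tentative minimum tax:
  Adjusted income: 431,900 Ft + 46,300 Ft + 22,600 Ft + 80,400 Ft = 581,200 Ft
  Exemption: 581,200 Ft ≤ 619,000 Ft, so full 77,000 Ft applies
  Base: 581,200 Ft − 77,000 Ft = 504,200 Ft
  504,200 Ft × 14% = 70,588 Ft

107,105 Ft > 70,588 Ft, so the standard income tax governs.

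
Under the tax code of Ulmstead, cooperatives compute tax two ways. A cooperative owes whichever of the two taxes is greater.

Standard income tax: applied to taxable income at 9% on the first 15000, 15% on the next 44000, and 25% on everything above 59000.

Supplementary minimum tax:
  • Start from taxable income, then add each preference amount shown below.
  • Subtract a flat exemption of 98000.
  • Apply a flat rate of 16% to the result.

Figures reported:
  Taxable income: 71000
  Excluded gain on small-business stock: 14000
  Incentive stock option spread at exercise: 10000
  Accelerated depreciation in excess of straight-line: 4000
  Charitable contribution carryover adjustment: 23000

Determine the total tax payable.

Standard income tax:
  15000 × 9% = 1350
  44000 × 15% = 6600
  12000 × 25% = 3000
  → 10950

Supplementary minimum tax:
  Adjusted income: 71000 + 14000 + 10000 + 4000 + 23000 = 122000
  Less exemption 98000 → base 24000
  24000 × 16% = 3840

10950 > 3840, so the standard income tax governs.

10950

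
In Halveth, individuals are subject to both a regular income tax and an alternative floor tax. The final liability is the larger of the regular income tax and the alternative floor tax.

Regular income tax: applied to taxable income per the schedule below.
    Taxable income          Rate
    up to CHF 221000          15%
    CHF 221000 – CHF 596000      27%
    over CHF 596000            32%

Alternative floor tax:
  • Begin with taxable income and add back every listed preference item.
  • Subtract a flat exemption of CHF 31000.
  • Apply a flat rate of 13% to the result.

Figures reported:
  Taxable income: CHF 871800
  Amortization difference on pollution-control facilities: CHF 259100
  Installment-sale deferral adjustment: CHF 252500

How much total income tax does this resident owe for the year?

Regular income tax:
  CHF 221000 × 15% = CHF 33150
  CHF 375000 × 27% = CHF 101250
  CHF 275800 × 32% = CHF 88256
  → CHF 222656

Alternative floor tax:
  Adjusted income: CHF 871800 + CHF 259100 + CHF 252500 = CHF 1383400
  Less exemption CHF 31000 → base CHF 1352400
  CHF 1352400 × 13% = CHF 175812

CHF 222656 > CHF 175812, so the regular income tax governs.

CHF 222656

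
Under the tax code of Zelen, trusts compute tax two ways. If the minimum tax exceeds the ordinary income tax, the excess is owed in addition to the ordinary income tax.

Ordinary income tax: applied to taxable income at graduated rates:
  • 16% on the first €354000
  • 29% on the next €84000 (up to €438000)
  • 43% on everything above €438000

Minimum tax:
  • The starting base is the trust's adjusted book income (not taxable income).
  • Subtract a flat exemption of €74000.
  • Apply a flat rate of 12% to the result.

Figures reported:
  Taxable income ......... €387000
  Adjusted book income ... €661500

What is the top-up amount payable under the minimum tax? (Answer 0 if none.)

€4290

Minimum tax:
  Base (adjusted book income): €661500
  Less exemption €74000 → base €587500
  €587500 × 12% = €70500

Ordinary income tax:
  €354000 × 16% = €56640
  €33000 × 29% = €9570
  → €66210

Excess of minimum tax over ordinary income tax: €70500 − €66210 = €4290.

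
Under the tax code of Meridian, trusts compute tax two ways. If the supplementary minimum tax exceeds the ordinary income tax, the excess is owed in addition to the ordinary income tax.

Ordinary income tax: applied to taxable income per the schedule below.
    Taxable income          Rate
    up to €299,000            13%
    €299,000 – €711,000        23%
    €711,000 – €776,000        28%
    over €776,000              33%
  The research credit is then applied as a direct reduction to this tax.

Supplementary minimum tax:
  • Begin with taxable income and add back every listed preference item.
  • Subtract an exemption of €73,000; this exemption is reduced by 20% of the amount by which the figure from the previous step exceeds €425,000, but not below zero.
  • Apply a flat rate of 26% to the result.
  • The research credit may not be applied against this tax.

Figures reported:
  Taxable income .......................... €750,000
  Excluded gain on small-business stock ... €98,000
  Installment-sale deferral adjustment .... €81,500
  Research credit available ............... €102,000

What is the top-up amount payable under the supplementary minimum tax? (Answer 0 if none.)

€199,120

Supplementary minimum tax:
  Adjusted income: €750,000 + €98,000 + €81,500 = €929,500
  Exemption: 20% × (€929,500 − €425,000) = €100,900 ≥ €73,000, so the exemption is fully phased out
  Base: €929,500 − €0 = €929,500
  €929,500 × 26% = €241,670

Ordinary income tax:
  €299,000 × 13% = €38,870
  €412,000 × 23% = €94,760
  €39,000 × 28% = €10,920
  → €144,550
  Less research credit €102,000 → €42,550

Excess of supplementary minimum tax over ordinary income tax: €241,670 − €42,550 = €199,120.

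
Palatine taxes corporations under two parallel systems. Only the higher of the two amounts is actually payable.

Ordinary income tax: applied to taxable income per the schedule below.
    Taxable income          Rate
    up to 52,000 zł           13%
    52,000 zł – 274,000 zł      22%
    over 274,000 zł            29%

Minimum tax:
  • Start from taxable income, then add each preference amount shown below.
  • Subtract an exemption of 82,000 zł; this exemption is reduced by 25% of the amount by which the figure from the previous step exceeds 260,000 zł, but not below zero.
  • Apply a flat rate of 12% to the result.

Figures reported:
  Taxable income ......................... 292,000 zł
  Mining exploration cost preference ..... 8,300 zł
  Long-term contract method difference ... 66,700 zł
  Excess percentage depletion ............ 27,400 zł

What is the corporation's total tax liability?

Minimum tax:
  Adjusted income: 292,000 zł + 8,300 zł + 66,700 zł + 27,400 zł = 394,400 zł
  Exemption: 82,000 zł − 25% × (394,400 zł − 260,000 zł) = 82,000 zł − 33,600 zł = 48,400 zł
  Base: 394,400 zł − 48,400 zł = 346,000 zł
  346,000 zł × 12% = 41,520 zł

Ordinary income tax:
  52,000 zł × 13% = 6,760 zł
  222,000 zł × 22% = 48,840 zł
  18,000 zł × 29% = 5,220 zł
  → 60,820 zł

60,820 zł > 41,520 zł, so the ordinary income tax governs.

60,820 zł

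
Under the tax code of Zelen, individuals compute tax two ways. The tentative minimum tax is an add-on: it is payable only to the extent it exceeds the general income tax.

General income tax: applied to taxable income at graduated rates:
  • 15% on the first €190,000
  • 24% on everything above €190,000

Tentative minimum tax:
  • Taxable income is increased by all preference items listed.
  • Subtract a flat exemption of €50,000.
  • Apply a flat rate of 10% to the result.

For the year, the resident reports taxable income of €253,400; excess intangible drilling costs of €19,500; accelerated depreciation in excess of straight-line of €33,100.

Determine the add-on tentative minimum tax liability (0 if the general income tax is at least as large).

Tentative minimum tax:
  Adjusted income: €253,400 + €19,500 + €33,100 = €306,000
  Less exemption €50,000 → base €256,000
  €256,000 × 10% = €25,600

General income tax:
  €190,000 × 15% = €28,500
  €63,400 × 24% = €15,216
  → €43,716

€25,600 ≤ €43,716, so no add-on is due.

€0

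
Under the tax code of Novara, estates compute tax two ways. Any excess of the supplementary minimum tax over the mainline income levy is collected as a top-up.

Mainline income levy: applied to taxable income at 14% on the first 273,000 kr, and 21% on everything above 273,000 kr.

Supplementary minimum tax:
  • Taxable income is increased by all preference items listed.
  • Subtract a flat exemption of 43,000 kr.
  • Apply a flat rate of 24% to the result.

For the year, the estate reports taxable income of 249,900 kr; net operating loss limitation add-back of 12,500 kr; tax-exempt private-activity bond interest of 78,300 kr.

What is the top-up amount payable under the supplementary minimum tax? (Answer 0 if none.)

Mainline income levy:
  249,900 kr × 14% = 34,986 kr

Supplementary minimum tax:
  Adjusted income: 249,900 kr + 12,500 kr + 78,300 kr = 340,700 kr
  Less exemption 43,000 kr → base 297,700 kr
  297,700 kr × 24% = 71,448 kr

Excess of supplementary minimum tax over mainline income levy: 71,448 kr − 34,986 kr = 36,462 kr.

36,462 kr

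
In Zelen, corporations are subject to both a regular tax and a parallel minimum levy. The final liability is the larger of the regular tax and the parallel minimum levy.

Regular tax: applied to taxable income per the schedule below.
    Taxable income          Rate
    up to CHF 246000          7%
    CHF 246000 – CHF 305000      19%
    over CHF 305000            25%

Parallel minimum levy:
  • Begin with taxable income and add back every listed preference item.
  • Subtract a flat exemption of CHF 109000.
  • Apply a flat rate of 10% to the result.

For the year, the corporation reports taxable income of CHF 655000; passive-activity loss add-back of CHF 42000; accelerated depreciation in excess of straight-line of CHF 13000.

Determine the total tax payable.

Parallel minimum levy:
  Adjusted income: CHF 655000 + CHF 42000 + CHF 13000 = CHF 710000
  Less exemption CHF 109000 → base CHF 601000
  CHF 601000 × 10% = CHF 60100

Regular tax:
  CHF 246000 × 7% = CHF 17220
  CHF 59000 × 19% = CHF 11210
  CHF 350000 × 25% = CHF 87500
  → CHF 115930

CHF 115930 > CHF 60100, so the regular tax governs.

CHF 115930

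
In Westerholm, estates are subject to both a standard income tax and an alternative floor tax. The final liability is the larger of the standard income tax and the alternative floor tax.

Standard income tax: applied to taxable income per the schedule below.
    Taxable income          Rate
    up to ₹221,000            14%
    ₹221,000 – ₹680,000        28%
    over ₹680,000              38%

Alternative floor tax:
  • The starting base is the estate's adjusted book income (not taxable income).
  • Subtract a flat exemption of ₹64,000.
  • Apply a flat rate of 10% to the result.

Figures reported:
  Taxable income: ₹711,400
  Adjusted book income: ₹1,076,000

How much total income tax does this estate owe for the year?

Alternative floor tax:
  Base (adjusted book income): ₹1,076,000
  Less exemption ₹64,000 → base ₹1,012,000
  ₹1,012,000 × 10% = ₹101,200

Standard income tax:
  ₹221,000 × 14% = ₹30,940
  ₹459,000 × 28% = ₹128,520
  ₹31,400 × 38% = ₹11,932
  → ₹171,392

₹171,392 > ₹101,200, so the standard income tax governs.

₹171,392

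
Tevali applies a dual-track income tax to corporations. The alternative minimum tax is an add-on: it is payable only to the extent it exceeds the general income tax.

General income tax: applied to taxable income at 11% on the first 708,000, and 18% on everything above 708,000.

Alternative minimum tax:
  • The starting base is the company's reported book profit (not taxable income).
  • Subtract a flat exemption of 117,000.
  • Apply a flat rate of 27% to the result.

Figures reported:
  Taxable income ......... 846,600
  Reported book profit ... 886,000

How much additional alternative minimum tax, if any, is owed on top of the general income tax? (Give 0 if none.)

General income tax:
  708,000 × 11% = 77,880
  138,600 × 18% = 24,948
  → 102,828

Alternative minimum tax:
  Base (reported book profit): 886,000
  Less exemption 117,000 → base 769,000
  769,000 × 27% = 207,630

Excess of alternative minimum tax over general income tax: 207,630 − 102,828 = 104,802.

104,802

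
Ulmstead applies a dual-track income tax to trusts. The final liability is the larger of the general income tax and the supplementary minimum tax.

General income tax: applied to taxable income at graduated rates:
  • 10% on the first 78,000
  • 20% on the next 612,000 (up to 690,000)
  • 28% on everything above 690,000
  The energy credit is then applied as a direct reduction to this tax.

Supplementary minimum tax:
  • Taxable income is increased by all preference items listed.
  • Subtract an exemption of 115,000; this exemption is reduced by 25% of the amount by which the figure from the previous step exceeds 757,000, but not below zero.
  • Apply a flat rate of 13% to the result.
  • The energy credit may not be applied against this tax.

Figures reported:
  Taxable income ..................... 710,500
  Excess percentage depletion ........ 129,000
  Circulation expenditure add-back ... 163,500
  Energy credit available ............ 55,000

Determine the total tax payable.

123,435

Supplementary minimum tax:
  Adjusted income: 710,500 + 129,000 + 163,500 = 1,003,000
  Exemption: 115,000 − 25% × (1,003,000 − 757,000) = 115,000 − 61,500 = 53,500
  Base: 1,003,000 − 53,500 = 949,500
  949,500 × 13% = 123,435

General income tax:
  78,000 × 10% = 7,800
  612,000 × 20% = 122,400
  20,500 × 28% = 5,740
  → 135,940
  Less energy credit 55,000 → 80,940

123,435 > 80,940, so the supplementary minimum tax is the binding amount.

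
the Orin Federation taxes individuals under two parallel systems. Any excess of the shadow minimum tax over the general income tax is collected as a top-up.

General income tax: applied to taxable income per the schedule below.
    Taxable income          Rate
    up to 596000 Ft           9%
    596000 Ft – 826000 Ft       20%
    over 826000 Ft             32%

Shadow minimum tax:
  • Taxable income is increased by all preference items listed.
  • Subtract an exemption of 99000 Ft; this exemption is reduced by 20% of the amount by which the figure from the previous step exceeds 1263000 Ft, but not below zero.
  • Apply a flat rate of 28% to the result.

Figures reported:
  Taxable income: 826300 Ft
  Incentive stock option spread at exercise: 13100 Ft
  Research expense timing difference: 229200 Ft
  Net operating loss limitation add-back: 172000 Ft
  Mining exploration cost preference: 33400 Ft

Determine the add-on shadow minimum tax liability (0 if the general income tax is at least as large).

General income tax:
  596000 Ft × 9% = 53640 Ft
  230000 Ft × 20% = 46000 Ft
  300 Ft × 32% = 96 Ft
  → 99736 Ft

Shadow minimum tax:
  Adjusted income: 826300 Ft + 13100 Ft + 229200 Ft + 172000 Ft + 33400 Ft = 1274000 Ft
  Exemption: 99000 Ft − 20% × (1274000 Ft − 1263000 Ft) = 99000 Ft − 2200 Ft = 96800 Ft
  Base: 1274000 Ft − 96800 Ft = 1177200 Ft
  1177200 Ft × 28% = 329616 Ft

Excess of shadow minimum tax over general income tax: 329616 Ft − 99736 Ft = 229880 Ft.

229880 Ft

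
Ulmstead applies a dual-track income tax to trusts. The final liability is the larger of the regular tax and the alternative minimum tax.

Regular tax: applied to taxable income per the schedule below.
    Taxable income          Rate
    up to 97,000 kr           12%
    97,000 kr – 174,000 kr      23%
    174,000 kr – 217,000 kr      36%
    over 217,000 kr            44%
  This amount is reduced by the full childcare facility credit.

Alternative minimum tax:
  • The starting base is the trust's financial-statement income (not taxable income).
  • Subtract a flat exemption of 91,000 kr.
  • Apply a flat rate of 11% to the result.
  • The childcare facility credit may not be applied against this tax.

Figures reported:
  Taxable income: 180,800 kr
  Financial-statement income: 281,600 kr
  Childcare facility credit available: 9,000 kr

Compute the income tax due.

22,798 kr

Alternative minimum tax:
  Base (financial-statement income): 281,600 kr
  Less exemption 91,000 kr → base 190,600 kr
  190,600 kr × 11% = 20,966 kr

Regular tax:
  97,000 kr × 12% = 11,640 kr
  77,000 kr × 23% = 17,710 kr
  6,800 kr × 36% = 2,448 kr
  → 31,798 kr
  Less childcare facility credit 9,000 kr → 22,798 kr

22,798 kr > 20,966 kr, so the regular tax governs.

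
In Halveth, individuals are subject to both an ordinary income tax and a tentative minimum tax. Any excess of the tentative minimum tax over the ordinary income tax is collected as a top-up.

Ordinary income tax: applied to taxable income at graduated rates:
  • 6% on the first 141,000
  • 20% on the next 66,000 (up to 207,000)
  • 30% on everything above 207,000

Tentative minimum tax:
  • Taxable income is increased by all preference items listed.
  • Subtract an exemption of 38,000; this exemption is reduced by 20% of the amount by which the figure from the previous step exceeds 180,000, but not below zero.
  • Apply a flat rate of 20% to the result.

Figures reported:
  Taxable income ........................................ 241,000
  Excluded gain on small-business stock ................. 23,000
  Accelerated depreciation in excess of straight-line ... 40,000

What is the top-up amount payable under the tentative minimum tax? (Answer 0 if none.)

Tentative minimum tax:
  Adjusted income: 241,000 + 23,000 + 40,000 = 304,000
  Exemption: 38,000 − 20% × (304,000 − 180,000) = 38,000 − 24,800 = 13,200
  Base: 304,000 − 13,200 = 290,800
  290,800 × 20% = 58,160

Ordinary income tax:
  141,000 × 6% = 8,460
  66,000 × 20% = 13,200
  34,000 × 30% = 10,200
  → 31,860

Excess of tentative minimum tax over ordinary income tax: 58,160 − 31,860 = 26,300.

26,300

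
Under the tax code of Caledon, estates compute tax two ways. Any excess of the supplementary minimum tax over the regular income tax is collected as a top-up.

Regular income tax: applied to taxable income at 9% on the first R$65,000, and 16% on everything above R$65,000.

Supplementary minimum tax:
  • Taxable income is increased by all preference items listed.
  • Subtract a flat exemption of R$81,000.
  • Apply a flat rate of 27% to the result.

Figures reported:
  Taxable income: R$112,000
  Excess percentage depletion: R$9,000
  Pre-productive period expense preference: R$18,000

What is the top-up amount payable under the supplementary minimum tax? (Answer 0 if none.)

R$2,290

Supplementary minimum tax:
  Adjusted income: R$112,000 + R$9,000 + R$18,000 = R$139,000
  Less exemption R$81,000 → base R$58,000
  R$58,000 × 27% = R$15,660

Regular income tax:
  R$65,000 × 9% = R$5,850
  R$47,000 × 16% = R$7,520
  → R$13,370

Excess of supplementary minimum tax over regular income tax: R$15,660 − R$13,370 = R$2,290.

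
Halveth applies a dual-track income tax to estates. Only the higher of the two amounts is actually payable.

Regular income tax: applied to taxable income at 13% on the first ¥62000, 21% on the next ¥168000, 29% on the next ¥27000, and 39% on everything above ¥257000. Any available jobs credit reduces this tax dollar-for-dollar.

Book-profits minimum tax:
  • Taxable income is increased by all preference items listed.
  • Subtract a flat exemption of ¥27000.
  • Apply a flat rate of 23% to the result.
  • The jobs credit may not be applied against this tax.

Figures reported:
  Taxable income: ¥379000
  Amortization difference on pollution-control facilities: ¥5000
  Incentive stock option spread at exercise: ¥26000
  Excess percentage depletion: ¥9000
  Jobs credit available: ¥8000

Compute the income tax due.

Regular income tax:
  ¥62000 × 13% = ¥8060
  ¥168000 × 21% = ¥35280
  ¥27000 × 29% = ¥7830
  ¥122000 × 39% = ¥47580
  → ¥98750
  Less jobs credit ¥8000 → ¥90750

Book-profits minimum tax:
  Adjusted income: ¥379000 + ¥5000 + ¥26000 + ¥9000 = ¥419000
  Less exemption ¥27000 → base ¥392000
  ¥392000 × 23% = ¥90160

¥90750 > ¥90160, so the regular income tax governs.

¥90750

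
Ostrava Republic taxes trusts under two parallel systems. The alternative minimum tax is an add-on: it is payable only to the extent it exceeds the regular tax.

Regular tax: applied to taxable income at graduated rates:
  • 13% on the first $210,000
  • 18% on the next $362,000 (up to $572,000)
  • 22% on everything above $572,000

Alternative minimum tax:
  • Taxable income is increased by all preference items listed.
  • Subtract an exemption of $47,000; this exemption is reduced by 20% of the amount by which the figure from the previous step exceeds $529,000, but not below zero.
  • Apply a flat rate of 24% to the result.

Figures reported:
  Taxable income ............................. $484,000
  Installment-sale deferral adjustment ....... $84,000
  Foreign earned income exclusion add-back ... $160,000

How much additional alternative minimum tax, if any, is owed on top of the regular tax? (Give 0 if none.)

$96,372

Alternative minimum tax:
  Adjusted income: $484,000 + $84,000 + $160,000 = $728,000
  Exemption: $47,000 − 20% × ($728,000 − $529,000) = $47,000 − $39,800 = $7,200
  Base: $728,000 − $7,200 = $720,800
  $720,800 × 24% = $172,992

Regular tax:
  $210,000 × 13% = $27,300
  $274,000 × 18% = $49,320
  → $76,620

Excess of alternative minimum tax over regular tax: $172,992 − $76,620 = $96,372.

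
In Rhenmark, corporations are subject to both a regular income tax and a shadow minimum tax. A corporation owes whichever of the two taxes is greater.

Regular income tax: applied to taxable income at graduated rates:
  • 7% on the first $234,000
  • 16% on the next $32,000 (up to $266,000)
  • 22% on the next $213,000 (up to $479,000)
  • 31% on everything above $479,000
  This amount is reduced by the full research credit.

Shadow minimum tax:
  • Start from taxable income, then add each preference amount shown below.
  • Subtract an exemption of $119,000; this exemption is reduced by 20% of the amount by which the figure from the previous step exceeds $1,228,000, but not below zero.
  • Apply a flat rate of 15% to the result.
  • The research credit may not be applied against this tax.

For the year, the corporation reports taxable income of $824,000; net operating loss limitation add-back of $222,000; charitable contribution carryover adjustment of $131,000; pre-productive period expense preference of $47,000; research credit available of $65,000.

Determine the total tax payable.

Regular income tax:
  $234,000 × 7% = $16,380
  $32,000 × 16% = $5,120
  $213,000 × 22% = $46,860
  $345,000 × 31% = $106,950
  → $175,310
  Less research credit $65,000 → $110,310

Shadow minimum tax:
  Adjusted income: $824,000 + $222,000 + $131,000 + $47,000 = $1,224,000
  Exemption: $1,224,000 ≤ $1,228,000, so full $119,000 applies
  Base: $1,224,000 − $119,000 = $1,105,000
  $1,105,000 × 15% = $165,750

$165,750 > $110,310, so the shadow minimum tax is the binding amount.

$165,750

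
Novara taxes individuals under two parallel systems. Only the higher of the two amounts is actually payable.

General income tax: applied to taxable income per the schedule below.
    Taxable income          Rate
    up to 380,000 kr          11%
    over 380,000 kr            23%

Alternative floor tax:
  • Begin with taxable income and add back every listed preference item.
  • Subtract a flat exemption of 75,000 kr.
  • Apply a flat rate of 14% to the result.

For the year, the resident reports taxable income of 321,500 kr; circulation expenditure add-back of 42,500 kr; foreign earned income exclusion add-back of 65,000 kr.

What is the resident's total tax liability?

49,560 kr

Alternative floor tax:
  Adjusted income: 321,500 kr + 42,500 kr + 65,000 kr = 429,000 kr
  Less exemption 75,000 kr → base 354,000 kr
  354,000 kr × 14% = 49,560 kr

General income tax:
  321,500 kr × 11% = 35,365 kr

49,560 kr > 35,365 kr, so the alternative floor tax is the binding amount.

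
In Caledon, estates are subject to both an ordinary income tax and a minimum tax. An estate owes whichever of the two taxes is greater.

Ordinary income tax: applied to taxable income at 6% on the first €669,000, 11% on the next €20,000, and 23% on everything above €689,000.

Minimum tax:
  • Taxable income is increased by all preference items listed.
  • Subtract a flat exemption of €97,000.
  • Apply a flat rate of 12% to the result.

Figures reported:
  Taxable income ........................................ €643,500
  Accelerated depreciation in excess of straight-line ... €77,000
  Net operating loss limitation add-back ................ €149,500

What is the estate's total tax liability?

€92,760

Minimum tax:
  Adjusted income: €643,500 + €77,000 + €149,500 = €870,000
  Less exemption €97,000 → base €773,000
  €773,000 × 12% = €92,760

Ordinary income tax:
  €643,500 × 6% = €38,610

€92,760 > €38,610, so the minimum tax is the binding amount.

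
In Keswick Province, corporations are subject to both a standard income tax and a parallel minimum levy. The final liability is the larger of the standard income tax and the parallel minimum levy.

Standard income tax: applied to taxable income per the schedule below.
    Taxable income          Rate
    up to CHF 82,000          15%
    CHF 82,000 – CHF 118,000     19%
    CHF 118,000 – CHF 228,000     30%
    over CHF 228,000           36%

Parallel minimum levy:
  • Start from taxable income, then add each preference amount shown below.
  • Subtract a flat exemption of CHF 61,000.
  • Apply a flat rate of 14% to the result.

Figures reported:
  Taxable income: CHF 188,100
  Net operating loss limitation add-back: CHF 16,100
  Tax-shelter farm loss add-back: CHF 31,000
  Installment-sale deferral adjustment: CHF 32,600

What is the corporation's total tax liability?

CHF 40,170

Parallel minimum levy:
  Adjusted income: CHF 188,100 + CHF 16,100 + CHF 31,000 + CHF 32,600 = CHF 267,800
  Less exemption CHF 61,000 → base CHF 206,800
  CHF 206,800 × 14% = CHF 28,952

Standard income tax:
  CHF 82,000 × 15% = CHF 12,300
  CHF 36,000 × 19% = CHF 6,840
  CHF 70,100 × 30% = CHF 21,030
  → CHF 40,170

CHF 40,170 > CHF 28,952, so the standard income tax governs.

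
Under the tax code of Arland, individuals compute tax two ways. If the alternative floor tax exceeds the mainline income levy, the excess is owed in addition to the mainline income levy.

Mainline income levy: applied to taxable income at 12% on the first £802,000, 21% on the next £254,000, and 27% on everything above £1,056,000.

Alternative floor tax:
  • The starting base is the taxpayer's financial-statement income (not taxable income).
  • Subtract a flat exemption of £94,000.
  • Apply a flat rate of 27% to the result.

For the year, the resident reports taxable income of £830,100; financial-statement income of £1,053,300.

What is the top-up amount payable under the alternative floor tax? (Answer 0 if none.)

Alternative floor tax:
  Base (financial-statement income): £1,053,300
  Less exemption £94,000 → base £959,300
  £959,300 × 27% = £259,011

Mainline income levy:
  £802,000 × 12% = £96,240
  £28,100 × 21% = £5,901
  → £102,141

Excess of alternative floor tax over mainline income levy: £259,011 − £102,141 = £156,870.

£156,870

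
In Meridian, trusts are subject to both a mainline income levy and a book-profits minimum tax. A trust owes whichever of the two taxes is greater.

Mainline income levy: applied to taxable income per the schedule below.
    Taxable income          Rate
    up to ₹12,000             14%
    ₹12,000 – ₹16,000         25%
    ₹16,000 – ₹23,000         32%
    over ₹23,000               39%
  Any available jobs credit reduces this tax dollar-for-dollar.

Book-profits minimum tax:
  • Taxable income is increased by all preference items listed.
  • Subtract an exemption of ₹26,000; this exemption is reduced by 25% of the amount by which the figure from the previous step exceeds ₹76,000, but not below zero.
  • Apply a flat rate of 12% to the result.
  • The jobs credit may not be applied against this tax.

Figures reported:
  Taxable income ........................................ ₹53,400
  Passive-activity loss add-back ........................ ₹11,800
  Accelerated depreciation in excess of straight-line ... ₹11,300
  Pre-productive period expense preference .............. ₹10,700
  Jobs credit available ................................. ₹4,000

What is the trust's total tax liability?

₹12,776

Mainline income levy:
  ₹12,000 × 14% = ₹1,680
  ₹4,000 × 25% = ₹1,000
  ₹7,000 × 32% = ₹2,240
  ₹30,400 × 39% = ₹11,856
  → ₹16,776
  Less jobs credit ₹4,000 → ₹12,776

Book-profits minimum tax:
  Adjusted income: ₹53,400 + ₹11,800 + ₹11,300 + ₹10,700 = ₹87,200
  Exemption: ₹26,000 − 25% × (₹87,200 − ₹76,000) = ₹26,000 − ₹2,800 = ₹23,200
  Base: ₹87,200 − ₹23,200 = ₹64,000
  ₹64,000 × 12% = ₹7,680

₹12,776 > ₹7,680, so the mainline income levy governs.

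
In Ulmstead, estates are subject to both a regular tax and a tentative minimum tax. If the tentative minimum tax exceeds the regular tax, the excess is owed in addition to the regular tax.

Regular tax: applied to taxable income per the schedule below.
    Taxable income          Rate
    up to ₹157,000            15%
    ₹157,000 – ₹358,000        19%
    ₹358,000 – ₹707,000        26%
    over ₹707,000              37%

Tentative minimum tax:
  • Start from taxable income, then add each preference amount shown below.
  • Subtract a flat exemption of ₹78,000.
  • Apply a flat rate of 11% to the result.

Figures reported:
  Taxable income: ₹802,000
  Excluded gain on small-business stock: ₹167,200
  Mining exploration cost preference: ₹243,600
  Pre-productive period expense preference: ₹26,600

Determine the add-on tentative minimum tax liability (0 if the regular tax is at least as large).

Regular tax:
  ₹157,000 × 15% = ₹23,550
  ₹201,000 × 19% = ₹38,190
  ₹349,000 × 26% = ₹90,740
  ₹95,000 × 37% = ₹35,150
  → ₹187,630

Tentative minimum tax:
  Adjusted income: ₹802,000 + ₹167,200 + ₹243,600 + ₹26,600 = ₹1,239,400
  Less exemption ₹78,000 → base ₹1,161,400
  ₹1,161,400 × 11% = ₹127,754

₹127,754 ≤ ₹187,630, so no add-on is due.

₹0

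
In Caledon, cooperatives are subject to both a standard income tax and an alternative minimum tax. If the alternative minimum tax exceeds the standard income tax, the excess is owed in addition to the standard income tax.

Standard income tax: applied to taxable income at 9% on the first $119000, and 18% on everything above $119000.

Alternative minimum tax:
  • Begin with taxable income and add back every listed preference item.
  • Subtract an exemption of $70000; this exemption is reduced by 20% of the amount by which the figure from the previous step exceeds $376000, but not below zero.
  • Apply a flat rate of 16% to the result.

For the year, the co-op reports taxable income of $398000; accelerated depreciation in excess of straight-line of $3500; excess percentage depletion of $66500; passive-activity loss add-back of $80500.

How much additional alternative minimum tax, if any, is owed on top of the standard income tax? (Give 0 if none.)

Standard income tax:
  $119000 × 9% = $10710
  $279000 × 18% = $50220
  → $60930

Alternative minimum tax:
  Adjusted income: $398000 + $3500 + $66500 + $80500 = $548500
  Exemption: $70000 − 20% × ($548500 − $376000) = $70000 − $34500 = $35500
  Base: $548500 − $35500 = $513000
  $513000 × 16% = $82080

Excess of alternative minimum tax over standard income tax: $82080 − $60930 = $21150.

$21150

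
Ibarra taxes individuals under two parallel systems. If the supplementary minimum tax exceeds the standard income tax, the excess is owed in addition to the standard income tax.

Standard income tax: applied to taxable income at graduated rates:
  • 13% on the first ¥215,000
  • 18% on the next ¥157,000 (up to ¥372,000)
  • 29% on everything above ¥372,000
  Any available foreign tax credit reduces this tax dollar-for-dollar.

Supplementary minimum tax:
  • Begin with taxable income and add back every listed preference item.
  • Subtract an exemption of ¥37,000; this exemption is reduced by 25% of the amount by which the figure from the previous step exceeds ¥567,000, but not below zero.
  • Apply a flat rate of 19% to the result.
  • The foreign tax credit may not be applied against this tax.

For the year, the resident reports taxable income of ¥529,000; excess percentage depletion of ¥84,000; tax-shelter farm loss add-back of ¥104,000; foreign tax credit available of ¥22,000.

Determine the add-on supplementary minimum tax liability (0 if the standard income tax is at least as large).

Standard income tax:
  ¥215,000 × 13% = ¥27,950
  ¥157,000 × 18% = ¥28,260
  ¥157,000 × 29% = ¥45,530
  → ¥101,740
  Less foreign tax credit ¥22,000 → ¥79,740

Supplementary minimum tax:
  Adjusted income: ¥529,000 + ¥84,000 + ¥104,000 = ¥717,000
  Exemption: 25% × (¥717,000 − ¥567,000) = ¥37,500 ≥ ¥37,000, so the exemption is fully phased out
  Base: ¥717,000 − ¥0 = ¥717,000
  ¥717,000 × 19% = ¥136,230

Excess of supplementary minimum tax over standard income tax: ¥136,230 − ¥79,740 = ¥56,490.

¥56,490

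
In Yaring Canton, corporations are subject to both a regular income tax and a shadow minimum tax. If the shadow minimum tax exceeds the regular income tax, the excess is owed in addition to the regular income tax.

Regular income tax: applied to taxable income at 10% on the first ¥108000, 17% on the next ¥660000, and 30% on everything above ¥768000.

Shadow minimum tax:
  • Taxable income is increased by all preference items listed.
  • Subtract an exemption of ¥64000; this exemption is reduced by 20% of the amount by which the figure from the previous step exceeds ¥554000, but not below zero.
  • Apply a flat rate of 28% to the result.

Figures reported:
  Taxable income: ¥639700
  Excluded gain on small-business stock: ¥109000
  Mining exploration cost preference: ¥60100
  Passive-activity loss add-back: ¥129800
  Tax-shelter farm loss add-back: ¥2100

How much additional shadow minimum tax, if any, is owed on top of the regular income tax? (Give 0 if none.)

Shadow minimum tax:
  Adjusted income: ¥639700 + ¥109000 + ¥60100 + ¥129800 + ¥2100 = ¥940700
  Exemption: 20% × (¥940700 − ¥554000) = ¥77340 ≥ ¥64000, so the exemption is fully phased out
  Base: ¥940700 − ¥0 = ¥940700
  ¥940700 × 28% = ¥263396

Regular income tax:
  ¥108000 × 10% = ¥10800
  ¥531700 × 17% = ¥90389
  → ¥101189

Excess of shadow minimum tax over regular income tax: ¥263396 − ¥101189 = ¥162207.

¥162207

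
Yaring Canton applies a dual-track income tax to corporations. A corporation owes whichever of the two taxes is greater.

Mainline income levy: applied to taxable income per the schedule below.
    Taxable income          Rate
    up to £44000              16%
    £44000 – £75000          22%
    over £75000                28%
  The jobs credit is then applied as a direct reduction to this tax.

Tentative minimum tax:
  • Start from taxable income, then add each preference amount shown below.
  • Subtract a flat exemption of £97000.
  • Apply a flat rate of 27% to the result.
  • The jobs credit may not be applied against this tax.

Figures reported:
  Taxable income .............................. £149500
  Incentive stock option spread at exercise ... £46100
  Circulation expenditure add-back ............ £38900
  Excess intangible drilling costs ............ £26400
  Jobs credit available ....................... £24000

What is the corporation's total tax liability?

Tentative minimum tax:
  Adjusted income: £149500 + £46100 + £38900 + £26400 = £260900
  Less exemption £97000 → base £163900
  £163900 × 27% = £44253

Mainline income levy:
  £44000 × 16% = £7040
  £31000 × 22% = £6820
  £74500 × 28% = £20860
  → £34720
  Less jobs credit £24000 → £10720

£44253 > £10720, so the tentative minimum tax is the binding amount.

£44253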